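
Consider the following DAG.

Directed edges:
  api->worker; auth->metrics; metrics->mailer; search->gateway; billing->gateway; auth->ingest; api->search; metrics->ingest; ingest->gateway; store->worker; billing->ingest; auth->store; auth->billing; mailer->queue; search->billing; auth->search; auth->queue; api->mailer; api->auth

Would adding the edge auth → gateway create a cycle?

No

Adding auth→gateway creates a cycle iff gateway can already reach auth.
Explore from gateway: no path reaches auth. The graph stays acyclic.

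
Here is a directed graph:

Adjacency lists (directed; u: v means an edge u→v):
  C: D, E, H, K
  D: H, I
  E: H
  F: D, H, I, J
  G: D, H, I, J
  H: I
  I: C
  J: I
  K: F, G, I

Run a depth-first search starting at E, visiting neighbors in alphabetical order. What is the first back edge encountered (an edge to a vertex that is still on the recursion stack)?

D→H

DFS from E (visiting neighbors in alphabetical order); mark gray on enter, black on exit:
E gray
  H gray
    I gray
      C gray
        D gray
          D→H: H is gray → back edge
First back edge: D → H.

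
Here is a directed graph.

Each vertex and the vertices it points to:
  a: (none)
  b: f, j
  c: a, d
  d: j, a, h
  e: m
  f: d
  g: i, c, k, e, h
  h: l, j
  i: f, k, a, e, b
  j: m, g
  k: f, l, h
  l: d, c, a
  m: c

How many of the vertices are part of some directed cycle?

12

A vertex is on a directed cycle iff it belongs to a strongly connected component of size ≥ 2 (or has a self-loop).
The vertices on cycles are {b, c, d, e, f, g, h, i, j, k, l, m} — 12 in total.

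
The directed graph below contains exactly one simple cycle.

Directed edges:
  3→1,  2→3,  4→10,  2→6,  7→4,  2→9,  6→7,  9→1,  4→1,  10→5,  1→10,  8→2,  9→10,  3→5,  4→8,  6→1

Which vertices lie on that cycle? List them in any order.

2, 4, 6, 7, 8

DFS with gray/black marking from 8:
8 gray
  2 gray
    6 gray
      7 gray
        4 gray
          10 gray
            5 gray
            5 black
          10 black
          4→8: 8 is gray → back edge
Back edge closes the cycle 8 → 2 → 6 → 7 → 4 → 8; its vertices are {2, 4, 6, 7, 8}.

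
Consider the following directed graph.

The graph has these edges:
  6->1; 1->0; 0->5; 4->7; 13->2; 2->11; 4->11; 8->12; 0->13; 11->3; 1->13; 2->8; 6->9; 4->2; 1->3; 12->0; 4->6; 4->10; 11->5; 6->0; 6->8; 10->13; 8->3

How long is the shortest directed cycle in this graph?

5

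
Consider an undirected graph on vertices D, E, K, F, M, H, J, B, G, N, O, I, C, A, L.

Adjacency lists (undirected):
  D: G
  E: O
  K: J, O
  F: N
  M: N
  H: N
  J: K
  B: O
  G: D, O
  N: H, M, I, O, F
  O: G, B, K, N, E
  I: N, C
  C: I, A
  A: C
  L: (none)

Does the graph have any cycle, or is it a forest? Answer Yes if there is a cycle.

No

DFS, tracking each vertex's parent; an edge to a visited non-parent vertex closes a cycle.
Start from M:
visit M (parent –)
  visit N (parent M)
    visit H (parent N)
      H–N: parent, skip
    N–M: parent, skip
    visit I (parent N)
      I–N: parent, skip
      visit C (parent I)
        C–I: parent, skip
        visit A (parent C)
          A–C: parent, skip
    visit O (parent N)
      visit G (parent O)
        visit D (parent G)
          D–G: parent, skip
        G–O: parent, skip
      visit B (parent O)
        B–O: parent, skip
      visit K (parent O)
        visit J (parent K)
          J–K: parent, skip
        K–O: parent, skip
      O–N: parent, skip
      visit E (parent O)
        E–O: parent, skip
    visit F (parent N)
      F–N: parent, skip
visit L (parent –)
No non-parent visited neighbor found — the graph is a forest.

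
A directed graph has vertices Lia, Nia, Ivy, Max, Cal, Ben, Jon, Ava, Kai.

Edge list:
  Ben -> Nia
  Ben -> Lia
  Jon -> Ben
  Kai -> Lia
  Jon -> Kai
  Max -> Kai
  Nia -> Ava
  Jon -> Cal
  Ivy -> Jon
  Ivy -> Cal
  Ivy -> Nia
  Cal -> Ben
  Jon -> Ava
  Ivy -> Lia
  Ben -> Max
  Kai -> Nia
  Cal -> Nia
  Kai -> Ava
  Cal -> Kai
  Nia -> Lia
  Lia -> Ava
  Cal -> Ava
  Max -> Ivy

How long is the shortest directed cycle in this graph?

For each vertex v, BFS finds the shortest path from v back to v.
The shortest such closed walk is Max → Ivy → Jon → Ben → Max, length 4.

4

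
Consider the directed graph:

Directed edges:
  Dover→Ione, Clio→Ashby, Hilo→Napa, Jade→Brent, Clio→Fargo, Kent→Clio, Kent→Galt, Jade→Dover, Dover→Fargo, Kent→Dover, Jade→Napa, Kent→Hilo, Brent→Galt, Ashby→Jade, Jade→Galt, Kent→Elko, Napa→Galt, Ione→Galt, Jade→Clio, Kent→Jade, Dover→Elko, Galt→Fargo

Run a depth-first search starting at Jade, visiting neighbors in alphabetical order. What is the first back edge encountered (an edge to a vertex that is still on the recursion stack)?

Ashby->Jade

DFS from Jade (visiting neighbors in alphabetical order); mark gray on enter, black on exit:
Jade gray
  Brent gray
    Galt gray
      Fargo gray
      Fargo black
    Galt black
  Brent black
  Clio gray
    Ashby gray
      Ashby→Jade: Jade is gray → back edge
First back edge: Ashby → Jade.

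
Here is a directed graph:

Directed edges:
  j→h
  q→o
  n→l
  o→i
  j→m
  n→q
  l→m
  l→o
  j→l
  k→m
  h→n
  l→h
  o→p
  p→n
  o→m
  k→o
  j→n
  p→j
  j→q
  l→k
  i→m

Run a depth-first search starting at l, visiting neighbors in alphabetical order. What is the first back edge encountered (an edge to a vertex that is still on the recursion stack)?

DFS from l (visiting neighbors in alphabetical order); mark gray on enter, black on exit:
l gray
  h gray
    n gray
      n→l: l is gray → back edge
First back edge: n → l.

n→l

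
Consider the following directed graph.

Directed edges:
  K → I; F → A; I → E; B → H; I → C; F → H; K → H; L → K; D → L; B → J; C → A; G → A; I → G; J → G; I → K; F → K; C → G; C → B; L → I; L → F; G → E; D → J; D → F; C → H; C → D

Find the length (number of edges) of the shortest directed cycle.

2

For each vertex v, BFS finds the shortest path from v back to v.
The shortest such closed walk is I → K → I, length 2.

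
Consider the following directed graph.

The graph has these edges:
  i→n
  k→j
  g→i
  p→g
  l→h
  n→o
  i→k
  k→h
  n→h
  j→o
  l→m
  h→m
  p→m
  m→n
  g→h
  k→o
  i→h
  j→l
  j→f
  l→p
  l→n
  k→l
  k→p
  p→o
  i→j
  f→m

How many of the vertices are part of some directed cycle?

9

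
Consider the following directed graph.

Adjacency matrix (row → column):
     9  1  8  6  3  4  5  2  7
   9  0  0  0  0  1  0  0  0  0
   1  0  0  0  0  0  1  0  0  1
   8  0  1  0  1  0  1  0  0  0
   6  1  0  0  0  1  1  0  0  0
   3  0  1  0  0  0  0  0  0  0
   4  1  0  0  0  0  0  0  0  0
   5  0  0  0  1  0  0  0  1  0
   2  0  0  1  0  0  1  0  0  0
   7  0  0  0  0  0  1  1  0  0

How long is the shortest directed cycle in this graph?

For each vertex v, BFS finds the shortest path from v back to v.
The shortest such closed walk is 4 → 9 → 3 → 1 → 4, length 4.

4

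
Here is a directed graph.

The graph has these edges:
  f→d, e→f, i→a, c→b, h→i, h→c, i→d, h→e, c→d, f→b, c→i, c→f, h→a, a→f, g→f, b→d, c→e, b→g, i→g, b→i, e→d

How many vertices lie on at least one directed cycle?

A vertex is on a directed cycle iff it belongs to a strongly connected component of size ≥ 2 (or has a self-loop).
The vertices on cycles are {a, b, f, g, i} — 5 in total.

5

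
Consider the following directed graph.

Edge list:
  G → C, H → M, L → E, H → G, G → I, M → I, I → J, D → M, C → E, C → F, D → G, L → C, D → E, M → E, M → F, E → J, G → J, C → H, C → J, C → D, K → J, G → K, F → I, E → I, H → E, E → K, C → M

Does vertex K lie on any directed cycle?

K lies on a cycle iff there is a path from K back to itself.
Exploring from K, it never reaches itself; equivalently, its strongly connected component is a singleton.

No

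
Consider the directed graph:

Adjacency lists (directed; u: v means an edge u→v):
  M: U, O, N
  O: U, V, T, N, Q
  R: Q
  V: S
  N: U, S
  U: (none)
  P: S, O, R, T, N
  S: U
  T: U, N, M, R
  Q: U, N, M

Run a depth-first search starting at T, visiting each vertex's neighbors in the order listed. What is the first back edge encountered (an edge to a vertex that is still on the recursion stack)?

DFS from T (visiting each vertex's neighbors in the order listed); mark gray on enter, black on exit:
T gray
  U gray
  U black
  N gray
    N→U: U black — skip
    S gray
      S→U: U black — skip
    S black
  N black
  M gray
    M→U: U black — skip
    O gray
      O→U: U black — skip
      V gray
        V→S: S black — skip
      V black
      O→T: T is gray → back edge
First back edge: O → T.

O->T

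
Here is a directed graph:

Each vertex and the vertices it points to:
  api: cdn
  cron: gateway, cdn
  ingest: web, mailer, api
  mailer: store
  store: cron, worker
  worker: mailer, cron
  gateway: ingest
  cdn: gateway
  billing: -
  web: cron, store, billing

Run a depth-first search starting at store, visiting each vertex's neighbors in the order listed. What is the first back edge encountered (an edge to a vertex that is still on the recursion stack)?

DFS from store (visiting each vertex's neighbors in the order listed); mark gray on enter, black on exit:
store gray
  cron gray
    gateway gray
      ingest gray
        web gray
          web→cron: cron is gray → back edge
First back edge: web → cron.

web->cron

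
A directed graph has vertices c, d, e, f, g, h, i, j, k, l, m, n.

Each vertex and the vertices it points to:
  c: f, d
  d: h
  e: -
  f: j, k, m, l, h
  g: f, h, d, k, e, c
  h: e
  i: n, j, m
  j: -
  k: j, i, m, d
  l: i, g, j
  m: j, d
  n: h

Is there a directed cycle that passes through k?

No

k lies on a cycle iff there is a path from k back to itself.
Exploring from k, it never reaches itself; equivalently, its strongly connected component is a singleton.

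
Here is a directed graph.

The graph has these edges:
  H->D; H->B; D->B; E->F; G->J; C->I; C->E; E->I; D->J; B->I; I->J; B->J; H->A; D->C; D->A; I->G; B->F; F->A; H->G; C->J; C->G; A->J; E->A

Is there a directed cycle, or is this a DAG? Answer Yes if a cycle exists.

DFS with white/gray/black marking, starting from I:
I gray
  G gray
    J gray
    J black
  G black
  I→J: J black — skip
I black
E gray
  A gray
    A→J: J black — skip
  A black
  E→I: I black — skip
  F gray
    F→A: A black — skip
  F black
E black
B gray
  B→F: F black — skip
  B→J: J black — skip
  B→I: I black — skip
B black
H gray
  D gray
    C gray
      C→G: G black — skip
      C→J: J black — skip
      C→I: I black — skip
      C→E: E black — skip
    C black
    D→B: B black — skip
    D→J: J black — skip
    D→A: A black — skip
  D black
  H→A: A black — skip
  H→B: B black — skip
  H→G: G black — skip
H black
Every edge goes to a white or black vertex — no back edge, so the graph is acyclic.

No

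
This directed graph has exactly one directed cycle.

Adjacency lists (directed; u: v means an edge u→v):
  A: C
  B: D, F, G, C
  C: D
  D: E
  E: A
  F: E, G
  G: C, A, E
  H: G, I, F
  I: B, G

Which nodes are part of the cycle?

DFS with gray/black marking from D:
D gray
  E gray
    A gray
      C gray
        C→D: D is gray → back edge
Back edge closes the cycle D → E → A → C → D; its vertices are {A, C, D, E}.

A, C, D, E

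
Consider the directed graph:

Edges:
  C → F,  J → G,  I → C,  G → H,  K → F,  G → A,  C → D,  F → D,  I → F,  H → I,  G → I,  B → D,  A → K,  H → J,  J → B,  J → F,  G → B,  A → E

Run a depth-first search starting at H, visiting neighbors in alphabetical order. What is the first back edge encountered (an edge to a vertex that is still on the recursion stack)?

G->H

DFS from H (visiting neighbors in alphabetical order); mark gray on enter, black on exit:
H gray
  I gray
    C gray
      D gray
      D black
      F gray
        F→D: D black — skip
      F black
    C black
    I→F: F black — skip
  I black
  J gray
    B gray
      B→D: D black — skip
    B black
    J→F: F black — skip
    G gray
      A gray
        E gray
        E black
        K gray
          K→F: F black — skip
        K black
      A black
      G→B: B black — skip
      G→H: H is gray → back edge
First back edge: G → H.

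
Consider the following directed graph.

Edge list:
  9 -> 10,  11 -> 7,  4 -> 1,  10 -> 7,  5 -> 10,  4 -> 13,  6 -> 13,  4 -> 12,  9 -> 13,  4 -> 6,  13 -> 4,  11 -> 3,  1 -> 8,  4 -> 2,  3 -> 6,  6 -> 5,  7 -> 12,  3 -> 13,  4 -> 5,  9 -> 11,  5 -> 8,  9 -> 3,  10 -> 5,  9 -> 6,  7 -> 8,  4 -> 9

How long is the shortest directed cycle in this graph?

2

For each vertex v, BFS finds the shortest path from v back to v.
The shortest such closed walk is 4 → 13 → 4, length 2.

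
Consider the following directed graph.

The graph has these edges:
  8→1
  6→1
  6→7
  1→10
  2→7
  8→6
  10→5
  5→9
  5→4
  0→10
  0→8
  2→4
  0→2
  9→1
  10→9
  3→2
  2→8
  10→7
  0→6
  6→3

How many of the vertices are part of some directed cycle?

A vertex is on a directed cycle iff it belongs to a strongly connected component of size ≥ 2 (or has a self-loop).
The vertices on cycles are {1, 2, 3, 5, 6, 8, 9, 10} — 8 in total.

8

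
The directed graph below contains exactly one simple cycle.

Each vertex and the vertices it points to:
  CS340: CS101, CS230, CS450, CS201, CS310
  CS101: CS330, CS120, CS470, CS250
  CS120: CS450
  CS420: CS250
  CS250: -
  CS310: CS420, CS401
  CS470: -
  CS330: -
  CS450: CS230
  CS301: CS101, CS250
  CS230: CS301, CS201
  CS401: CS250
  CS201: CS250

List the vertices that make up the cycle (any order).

DFS with gray/black marking from CS101:
CS101 gray
  CS330 gray
  CS330 black
  CS120 gray
    CS450 gray
      CS230 gray
        CS301 gray
          CS301→CS101: CS101 is gray → back edge
Back edge closes the cycle CS101 → CS120 → CS450 → CS230 → CS301 → CS101; its vertices are {CS101, CS120, CS230, CS301, CS450}.

CS101, CS120, CS230, CS301, CS450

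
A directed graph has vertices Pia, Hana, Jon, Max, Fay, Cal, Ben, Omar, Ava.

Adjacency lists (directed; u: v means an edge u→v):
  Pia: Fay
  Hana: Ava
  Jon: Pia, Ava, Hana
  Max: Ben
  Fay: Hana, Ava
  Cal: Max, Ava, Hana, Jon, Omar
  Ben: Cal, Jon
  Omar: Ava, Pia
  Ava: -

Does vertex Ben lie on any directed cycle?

Ben is on a cycle iff Ben can reach itself via ≥1 edge.
Ben → Cal → Max → Ben — yes.

Yes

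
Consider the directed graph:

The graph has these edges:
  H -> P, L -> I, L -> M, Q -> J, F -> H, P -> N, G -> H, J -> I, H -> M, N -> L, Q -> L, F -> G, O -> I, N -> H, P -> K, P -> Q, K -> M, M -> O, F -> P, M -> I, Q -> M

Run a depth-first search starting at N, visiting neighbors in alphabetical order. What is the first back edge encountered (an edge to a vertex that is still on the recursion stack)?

DFS from N (visiting neighbors in alphabetical order); mark gray on enter, black on exit:
N gray
  H gray
    M gray
      I gray
      I black
      O gray
        O→I: I black — skip
      O black
    M black
    P gray
      K gray
        K→M: M black — skip
      K black
      P→N: N is gray → back edge
First back edge: P → N.

P->N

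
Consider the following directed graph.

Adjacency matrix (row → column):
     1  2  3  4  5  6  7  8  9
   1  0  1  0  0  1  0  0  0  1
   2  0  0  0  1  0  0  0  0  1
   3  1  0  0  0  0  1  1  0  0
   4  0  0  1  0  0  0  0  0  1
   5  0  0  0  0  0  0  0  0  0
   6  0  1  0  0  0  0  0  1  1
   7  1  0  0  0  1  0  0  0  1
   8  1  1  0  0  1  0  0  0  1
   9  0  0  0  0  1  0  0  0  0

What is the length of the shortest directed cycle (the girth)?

For each vertex v, BFS finds the shortest path from v back to v.
The shortest such closed walk is 3 → 6 → 2 → 4 → 3, length 4.

4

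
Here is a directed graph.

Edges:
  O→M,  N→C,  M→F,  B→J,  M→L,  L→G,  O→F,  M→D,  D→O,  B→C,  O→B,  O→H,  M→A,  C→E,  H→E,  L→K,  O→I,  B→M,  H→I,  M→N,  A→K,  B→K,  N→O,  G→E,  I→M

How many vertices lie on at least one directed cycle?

7

A vertex is on a directed cycle iff it belongs to a strongly connected component of size ≥ 2 (or has a self-loop).
The vertices on cycles are {B, D, H, I, M, N, O} — 7 in total.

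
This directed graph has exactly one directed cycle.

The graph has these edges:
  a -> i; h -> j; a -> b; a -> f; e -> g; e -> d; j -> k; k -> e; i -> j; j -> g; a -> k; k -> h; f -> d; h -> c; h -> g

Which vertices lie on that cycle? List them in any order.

h, j, k

DFS with gray/black marking from j:
j gray
  k gray
    e gray
      d gray
      d black
      g gray
      g black
    e black
    h gray
      h→j: j is gray → back edge
Back edge closes the cycle j → k → h → j; its vertices are {h, j, k}.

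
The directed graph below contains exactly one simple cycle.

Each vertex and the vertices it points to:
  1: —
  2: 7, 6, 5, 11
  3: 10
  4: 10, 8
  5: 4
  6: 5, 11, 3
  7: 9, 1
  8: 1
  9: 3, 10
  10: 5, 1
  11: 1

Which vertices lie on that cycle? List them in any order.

4, 5, 10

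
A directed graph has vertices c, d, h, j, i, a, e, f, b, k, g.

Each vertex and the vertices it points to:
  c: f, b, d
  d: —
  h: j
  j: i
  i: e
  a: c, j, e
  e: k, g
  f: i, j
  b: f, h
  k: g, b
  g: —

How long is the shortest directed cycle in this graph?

5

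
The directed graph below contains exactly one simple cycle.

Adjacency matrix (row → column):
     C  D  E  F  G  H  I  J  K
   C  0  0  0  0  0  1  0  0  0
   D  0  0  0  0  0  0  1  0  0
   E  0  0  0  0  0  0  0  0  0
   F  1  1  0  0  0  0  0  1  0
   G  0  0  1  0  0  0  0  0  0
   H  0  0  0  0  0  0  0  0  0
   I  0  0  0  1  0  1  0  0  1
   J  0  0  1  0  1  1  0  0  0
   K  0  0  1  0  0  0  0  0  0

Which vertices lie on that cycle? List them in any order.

D, F, I

DFS with gray/black marking from F:
F gray
  J gray
    E gray
    E black
    H gray
    H black
    G gray
      G→E: E black — skip
    G black
  J black
  C gray
    C→H: H black — skip
  C black
  D gray
    I gray
      I→F: F is gray → back edge
Back edge closes the cycle F → D → I → F; its vertices are {D, F, I}.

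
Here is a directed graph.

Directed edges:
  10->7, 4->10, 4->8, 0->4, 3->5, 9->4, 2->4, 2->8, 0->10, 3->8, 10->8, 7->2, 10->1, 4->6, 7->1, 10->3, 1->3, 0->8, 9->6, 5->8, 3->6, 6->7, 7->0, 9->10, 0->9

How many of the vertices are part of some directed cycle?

A vertex is on a directed cycle iff it belongs to a strongly connected component of size ≥ 2 (or has a self-loop).
The vertices on cycles are {0, 1, 2, 3, 4, 6, 7, 9, 10} — 9 in total.

9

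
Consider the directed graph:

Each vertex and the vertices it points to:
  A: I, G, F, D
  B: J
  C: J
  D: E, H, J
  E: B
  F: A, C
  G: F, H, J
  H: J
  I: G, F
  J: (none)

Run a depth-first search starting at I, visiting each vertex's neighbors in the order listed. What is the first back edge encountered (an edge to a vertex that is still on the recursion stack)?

A->I

DFS from I (visiting each vertex's neighbors in the order listed); mark gray on enter, black on exit:
I gray
  G gray
    F gray
      A gray
        A→I: I is gray → back edge
First back edge: A → I.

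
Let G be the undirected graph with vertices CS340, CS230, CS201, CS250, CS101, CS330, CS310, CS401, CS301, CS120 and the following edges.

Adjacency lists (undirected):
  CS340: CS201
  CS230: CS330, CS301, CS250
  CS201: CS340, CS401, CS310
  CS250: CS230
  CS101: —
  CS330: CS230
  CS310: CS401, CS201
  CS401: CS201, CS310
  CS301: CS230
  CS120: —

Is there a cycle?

DFS, tracking each vertex's parent; an edge to a visited non-parent vertex closes a cycle.
Start from CS310:
visit CS310 (parent –)
  visit CS401 (parent CS310)
    visit CS201 (parent CS401)
      visit CS340 (parent CS201)
        CS340–CS201: parent, skip
      CS201–CS401: parent, skip
      CS201–CS310: CS310 visited and ≠ parent → cycle
Cycle: CS310 – CS401 – CS201 – CS310.

Yes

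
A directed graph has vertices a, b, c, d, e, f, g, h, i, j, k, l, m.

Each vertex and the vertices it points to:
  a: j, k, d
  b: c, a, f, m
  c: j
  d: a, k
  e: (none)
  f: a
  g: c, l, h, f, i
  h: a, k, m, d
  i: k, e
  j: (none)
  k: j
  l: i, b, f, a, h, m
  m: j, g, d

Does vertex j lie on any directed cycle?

No

j lies on a cycle iff there is a path from j back to itself.
Exploring from j, it never reaches itself; equivalently, its strongly connected component is a singleton.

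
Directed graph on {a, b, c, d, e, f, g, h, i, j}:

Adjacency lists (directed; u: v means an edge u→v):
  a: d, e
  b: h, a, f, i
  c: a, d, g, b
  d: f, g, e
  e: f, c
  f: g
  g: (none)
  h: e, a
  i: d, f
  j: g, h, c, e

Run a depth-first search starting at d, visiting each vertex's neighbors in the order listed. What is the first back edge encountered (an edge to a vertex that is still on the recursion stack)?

a→d

DFS from d (visiting each vertex's neighbors in the order listed); mark gray on enter, black on exit:
d gray
  f gray
    g gray
    g black
  f black
  d→g: g black — skip
  e gray
    e→f: f black — skip
    c gray
      a gray
        a→d: d is gray → back edge
First back edge: a → d.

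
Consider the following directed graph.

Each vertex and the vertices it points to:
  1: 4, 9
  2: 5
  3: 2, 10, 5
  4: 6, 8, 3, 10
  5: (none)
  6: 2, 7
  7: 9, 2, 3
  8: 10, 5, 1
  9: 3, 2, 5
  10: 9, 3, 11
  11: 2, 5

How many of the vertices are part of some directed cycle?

6

A vertex is on a directed cycle iff it belongs to a strongly connected component of size ≥ 2 (or has a self-loop).
The vertices on cycles are {1, 3, 4, 8, 9, 10} — 6 in total.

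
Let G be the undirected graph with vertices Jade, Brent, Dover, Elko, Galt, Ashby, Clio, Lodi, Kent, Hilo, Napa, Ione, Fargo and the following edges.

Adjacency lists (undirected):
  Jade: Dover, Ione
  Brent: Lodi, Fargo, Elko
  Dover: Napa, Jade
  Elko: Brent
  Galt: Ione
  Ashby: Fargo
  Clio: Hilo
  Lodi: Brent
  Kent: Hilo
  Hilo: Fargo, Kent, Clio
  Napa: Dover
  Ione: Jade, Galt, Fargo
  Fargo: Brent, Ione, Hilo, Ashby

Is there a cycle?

No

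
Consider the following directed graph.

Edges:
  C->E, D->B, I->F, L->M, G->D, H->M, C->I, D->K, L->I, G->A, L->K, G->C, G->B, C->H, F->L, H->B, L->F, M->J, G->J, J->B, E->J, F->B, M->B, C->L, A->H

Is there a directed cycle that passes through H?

No

H lies on a cycle iff there is a path from H back to itself.
Exploring from H, it never reaches itself; equivalently, its strongly connected component is a singleton.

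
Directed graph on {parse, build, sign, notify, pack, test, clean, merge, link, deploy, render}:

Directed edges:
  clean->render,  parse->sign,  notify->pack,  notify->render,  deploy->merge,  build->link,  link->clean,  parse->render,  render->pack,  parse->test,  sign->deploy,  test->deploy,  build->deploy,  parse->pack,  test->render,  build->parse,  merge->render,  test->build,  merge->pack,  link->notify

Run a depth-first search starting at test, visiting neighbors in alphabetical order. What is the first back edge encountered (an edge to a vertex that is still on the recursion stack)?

parse->test

DFS from test (visiting neighbors in alphabetical order); mark gray on enter, black on exit:
test gray
  build gray
    deploy gray
      merge gray
        pack gray
        pack black
        render gray
          render→pack: pack black — skip
        render black
      merge black
    deploy black
    link gray
      clean gray
        clean→render: render black — skip
      clean black
      notify gray
        notify→pack: pack black — skip
        notify→render: render black — skip
      notify black
    link black
    parse gray
      parse→pack: pack black — skip
      parse→render: render black — skip
      sign gray
        sign→deploy: deploy black — skip
      sign black
      parse→test: test is gray → back edge
First back edge: parse → test.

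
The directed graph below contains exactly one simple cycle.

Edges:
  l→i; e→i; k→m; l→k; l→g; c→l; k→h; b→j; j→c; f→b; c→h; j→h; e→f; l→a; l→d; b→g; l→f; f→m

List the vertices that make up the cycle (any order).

DFS with gray/black marking from f:
f gray
  m gray
  m black
  b gray
    j gray
      h gray
      h black
      c gray
        l gray
          l→f: f is gray → back edge
Back edge closes the cycle f → b → j → c → l → f; its vertices are {b, c, f, j, l}.

b, c, f, j, l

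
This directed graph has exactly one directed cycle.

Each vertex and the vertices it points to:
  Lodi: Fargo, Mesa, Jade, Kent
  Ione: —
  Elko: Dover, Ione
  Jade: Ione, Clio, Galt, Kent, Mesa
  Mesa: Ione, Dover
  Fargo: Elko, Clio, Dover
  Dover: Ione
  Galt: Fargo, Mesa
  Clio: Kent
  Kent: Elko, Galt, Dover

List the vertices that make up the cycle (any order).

Clio, Galt, Kent, Fargo

DFS with gray/black marking from Clio:
Clio gray
  Kent gray
    Elko gray
      Dover gray
        Ione gray
        Ione black
      Dover black
      Elko→Ione: Ione black — skip
    Elko black
    Galt gray
      Fargo gray
        Fargo→Elko: Elko black — skip
        Fargo→Clio: Clio is gray → back edge
Back edge closes the cycle Clio → Kent → Galt → Fargo → Clio; its vertices are {Clio, Galt, Kent, Fargo}.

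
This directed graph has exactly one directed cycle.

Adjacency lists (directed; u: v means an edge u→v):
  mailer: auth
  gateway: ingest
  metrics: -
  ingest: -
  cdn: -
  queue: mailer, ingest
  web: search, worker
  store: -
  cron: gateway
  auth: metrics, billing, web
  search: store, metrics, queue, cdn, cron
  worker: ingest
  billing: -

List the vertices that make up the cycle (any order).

DFS with gray/black marking from search:
search gray
  store gray
  store black
  metrics gray
  metrics black
  queue gray
    mailer gray
      auth gray
        auth→metrics: metrics black — skip
        billing gray
        billing black
        web gray
          web→search: search is gray → back edge
Back edge closes the cycle search → queue → mailer → auth → web → search; its vertices are {web, auth, queue, mailer, search}.

web, auth, queue, mailer, search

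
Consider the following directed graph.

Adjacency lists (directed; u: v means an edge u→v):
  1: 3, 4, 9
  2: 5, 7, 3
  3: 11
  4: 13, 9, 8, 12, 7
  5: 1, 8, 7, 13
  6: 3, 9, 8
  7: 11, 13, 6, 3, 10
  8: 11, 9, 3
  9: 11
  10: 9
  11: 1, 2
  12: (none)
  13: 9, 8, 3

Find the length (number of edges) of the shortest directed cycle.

3

For each vertex v, BFS finds the shortest path from v back to v.
The shortest such closed walk is 2 → 3 → 11 → 2, length 3.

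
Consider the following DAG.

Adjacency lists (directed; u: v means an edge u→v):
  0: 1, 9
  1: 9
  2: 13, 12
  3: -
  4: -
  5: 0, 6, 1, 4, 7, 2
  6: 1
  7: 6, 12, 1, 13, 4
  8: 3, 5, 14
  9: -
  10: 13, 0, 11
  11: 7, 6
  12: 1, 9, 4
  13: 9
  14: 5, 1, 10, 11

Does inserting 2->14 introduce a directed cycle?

Yes

Adding 2→14 creates a cycle iff 14 can already reach 2.
Path from 14: 14 → 5 → 2.
So 14 → … → 2 → 14 is a cycle.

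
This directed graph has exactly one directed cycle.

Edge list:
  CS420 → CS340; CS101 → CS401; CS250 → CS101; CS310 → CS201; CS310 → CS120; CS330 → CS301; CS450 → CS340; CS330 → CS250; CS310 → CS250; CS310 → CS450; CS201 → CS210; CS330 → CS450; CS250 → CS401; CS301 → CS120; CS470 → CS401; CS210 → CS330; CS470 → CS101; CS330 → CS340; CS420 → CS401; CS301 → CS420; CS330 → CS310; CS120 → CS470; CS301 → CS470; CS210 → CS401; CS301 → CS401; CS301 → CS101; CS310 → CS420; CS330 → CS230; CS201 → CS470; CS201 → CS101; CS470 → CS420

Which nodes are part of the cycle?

CS201, CS210, CS310, CS330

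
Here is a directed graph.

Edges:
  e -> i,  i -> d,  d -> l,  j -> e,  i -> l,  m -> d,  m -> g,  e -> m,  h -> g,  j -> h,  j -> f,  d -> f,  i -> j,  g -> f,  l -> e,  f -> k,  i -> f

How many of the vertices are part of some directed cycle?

A vertex is on a directed cycle iff it belongs to a strongly connected component of size ≥ 2 (or has a self-loop).
The vertices on cycles are {d, e, i, j, l, m} — 6 in total.

6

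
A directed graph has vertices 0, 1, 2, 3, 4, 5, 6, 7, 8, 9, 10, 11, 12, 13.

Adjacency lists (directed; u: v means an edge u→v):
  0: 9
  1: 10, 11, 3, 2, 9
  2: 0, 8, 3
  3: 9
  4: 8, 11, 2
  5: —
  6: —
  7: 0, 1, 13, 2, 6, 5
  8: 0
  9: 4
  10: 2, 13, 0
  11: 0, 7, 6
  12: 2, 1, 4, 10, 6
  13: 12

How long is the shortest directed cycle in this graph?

For each vertex v, BFS finds the shortest path from v back to v.
The shortest such closed walk is 12 → 10 → 13 → 12, length 3.

3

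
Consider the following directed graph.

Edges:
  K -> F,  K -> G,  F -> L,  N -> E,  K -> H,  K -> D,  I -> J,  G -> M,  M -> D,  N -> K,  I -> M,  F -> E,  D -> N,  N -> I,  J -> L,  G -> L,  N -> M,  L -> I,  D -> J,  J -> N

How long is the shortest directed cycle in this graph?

For each vertex v, BFS finds the shortest path from v back to v.
The shortest such closed walk is N → K → D → N, length 3.

3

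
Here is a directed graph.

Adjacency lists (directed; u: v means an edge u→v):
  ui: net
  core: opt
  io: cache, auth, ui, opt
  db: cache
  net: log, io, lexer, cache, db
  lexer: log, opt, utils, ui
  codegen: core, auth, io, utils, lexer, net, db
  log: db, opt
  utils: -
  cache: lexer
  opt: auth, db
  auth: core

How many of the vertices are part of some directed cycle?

10

A vertex is on a directed cycle iff it belongs to a strongly connected component of size ≥ 2 (or has a self-loop).
The vertices on cycles are {db, io, ui, log, net, opt, auth, core, cache, lexer} — 10 in total.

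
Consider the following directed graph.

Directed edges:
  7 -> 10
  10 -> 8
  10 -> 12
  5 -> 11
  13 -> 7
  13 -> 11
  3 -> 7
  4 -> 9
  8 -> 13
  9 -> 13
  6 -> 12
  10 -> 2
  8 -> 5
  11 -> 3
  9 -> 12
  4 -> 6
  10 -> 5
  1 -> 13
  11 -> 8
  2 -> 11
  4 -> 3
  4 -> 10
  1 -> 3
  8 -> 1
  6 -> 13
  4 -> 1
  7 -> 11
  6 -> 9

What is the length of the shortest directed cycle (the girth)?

3

For each vertex v, BFS finds the shortest path from v back to v.
The shortest such closed walk is 8 → 13 → 11 → 8, length 3.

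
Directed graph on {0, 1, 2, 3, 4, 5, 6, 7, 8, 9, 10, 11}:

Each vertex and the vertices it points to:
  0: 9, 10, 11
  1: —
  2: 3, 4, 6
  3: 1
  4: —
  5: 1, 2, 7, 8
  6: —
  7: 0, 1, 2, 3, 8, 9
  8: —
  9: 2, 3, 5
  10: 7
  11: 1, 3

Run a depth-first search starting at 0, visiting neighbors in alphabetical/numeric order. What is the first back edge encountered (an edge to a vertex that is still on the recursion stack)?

7→0

DFS from 0 (visiting neighbors in alphabetical/numeric order); mark gray on enter, black on exit:
0 gray
  9 gray
    2 gray
      3 gray
        1 gray
        1 black
      3 black
      4 gray
      4 black
      6 gray
      6 black
    2 black
    9→3: 3 black — skip
    5 gray
      5→1: 1 black — skip
      5→2: 2 black — skip
      7 gray
        7→0: 0 is gray → back edge
First back edge: 7 → 0.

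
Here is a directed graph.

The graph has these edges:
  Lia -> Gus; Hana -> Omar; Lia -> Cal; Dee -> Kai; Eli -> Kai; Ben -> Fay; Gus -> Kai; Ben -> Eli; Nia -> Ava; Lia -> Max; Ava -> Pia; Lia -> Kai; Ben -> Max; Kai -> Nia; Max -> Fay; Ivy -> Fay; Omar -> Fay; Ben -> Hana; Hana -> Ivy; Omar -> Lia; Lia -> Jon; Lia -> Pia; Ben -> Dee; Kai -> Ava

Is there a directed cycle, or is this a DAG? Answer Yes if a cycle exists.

No

DFS with white/gray/black marking, starting from Omar:
Omar gray
  Fay gray
  Fay black
  Lia gray
    Pia gray
    Pia black
    Gus gray
      Kai gray
        Ava gray
          Ava→Pia: Pia black — skip
        Ava black
        Nia gray
          Nia→Ava: Ava black — skip
        Nia black
      Kai black
    Gus black
    Jon gray
    Jon black
    Cal gray
    Cal black
    Max gray
      Max→Fay: Fay black — skip
    Max black
    Lia→Kai: Kai black — skip
  Lia black
Omar black
Ivy gray
  Ivy→Fay: Fay black — skip
Ivy black
Eli gray
  Eli→Kai: Kai black — skip
Eli black
Hana gray
  Hana→Ivy: Ivy black — skip
  Hana→Omar: Omar black — skip
Hana black
Dee gray
  Dee→Kai: Kai black — skip
Dee black
Ben gray
  Ben→Dee: Dee black — skip
  Ben→Hana: Hana black — skip
  Ben→Max: Max black — skip
  Ben→Fay: Fay black — skip
  Ben→Eli: Eli black — skip
Ben black
Every edge goes to a white or black vertex — no back edge, so the graph is acyclic.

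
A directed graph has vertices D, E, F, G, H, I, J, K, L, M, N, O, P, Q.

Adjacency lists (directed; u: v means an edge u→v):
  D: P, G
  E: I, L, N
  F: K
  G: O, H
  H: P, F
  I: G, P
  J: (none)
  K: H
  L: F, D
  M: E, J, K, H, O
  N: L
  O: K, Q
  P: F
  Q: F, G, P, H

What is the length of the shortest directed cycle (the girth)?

For each vertex v, BFS finds the shortest path from v back to v.
The shortest such closed walk is O → Q → G → O, length 3.

3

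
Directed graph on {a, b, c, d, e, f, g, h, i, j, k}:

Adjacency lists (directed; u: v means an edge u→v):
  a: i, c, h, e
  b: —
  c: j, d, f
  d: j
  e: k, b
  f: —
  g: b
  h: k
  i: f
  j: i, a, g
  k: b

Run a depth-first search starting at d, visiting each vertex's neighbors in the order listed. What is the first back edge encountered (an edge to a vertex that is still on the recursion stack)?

DFS from d (visiting each vertex's neighbors in the order listed); mark gray on enter, black on exit:
d gray
  j gray
    i gray
      f gray
      f black
    i black
    a gray
      a→i: i black — skip
      c gray
        c→j: j is gray → back edge
First back edge: c → j.

c->j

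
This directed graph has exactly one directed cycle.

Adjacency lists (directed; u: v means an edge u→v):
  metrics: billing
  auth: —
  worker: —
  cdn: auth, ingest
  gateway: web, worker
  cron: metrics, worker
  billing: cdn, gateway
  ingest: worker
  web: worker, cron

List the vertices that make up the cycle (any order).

web, cron, billing, gateway, metrics

DFS with gray/black marking from metrics:
metrics gray
  billing gray
    cdn gray
      auth gray
      auth black
      ingest gray
        worker gray
        worker black
      ingest black
    cdn black
    gateway gray
      web gray
        web→worker: worker black — skip
        cron gray
          cron→metrics: metrics is gray → back edge
Back edge closes the cycle metrics → billing → gateway → web → cron → metrics; its vertices are {web, cron, billing, gateway, metrics}.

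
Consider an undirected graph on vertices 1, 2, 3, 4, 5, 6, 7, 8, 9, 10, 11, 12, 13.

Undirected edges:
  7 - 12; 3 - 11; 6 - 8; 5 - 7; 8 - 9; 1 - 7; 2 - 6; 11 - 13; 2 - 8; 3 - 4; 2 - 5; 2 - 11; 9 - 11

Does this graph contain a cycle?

DFS, tracking each vertex's parent; an edge to a visited non-parent vertex closes a cycle.
Start from 12:
visit 12 (parent –)
  visit 7 (parent 12)
    visit 1 (parent 7)
      1–7: parent, skip
    visit 5 (parent 7)
      visit 2 (parent 5)
        visit 6 (parent 2)
          visit 8 (parent 6)
            visit 9 (parent 8)
              9–8: parent, skip
              visit 11 (parent 9)
                11–9: parent, skip
                visit 3 (parent 11)
                  visit 4 (parent 3)
                    4–3: parent, skip
                  3–11: parent, skip
                visit 13 (parent 11)
                  13–11: parent, skip
                11–2: 2 visited and ≠ parent → cycle
Cycle: 2 – 6 – 8 – 9 – 11 – 2.

Yes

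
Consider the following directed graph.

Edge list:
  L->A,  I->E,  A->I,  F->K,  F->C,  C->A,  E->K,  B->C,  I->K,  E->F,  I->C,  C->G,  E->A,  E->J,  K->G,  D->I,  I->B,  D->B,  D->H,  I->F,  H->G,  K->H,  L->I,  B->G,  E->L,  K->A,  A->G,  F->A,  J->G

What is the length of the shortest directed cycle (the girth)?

For each vertex v, BFS finds the shortest path from v back to v.
The shortest such closed walk is I → C → A → I, length 3.

3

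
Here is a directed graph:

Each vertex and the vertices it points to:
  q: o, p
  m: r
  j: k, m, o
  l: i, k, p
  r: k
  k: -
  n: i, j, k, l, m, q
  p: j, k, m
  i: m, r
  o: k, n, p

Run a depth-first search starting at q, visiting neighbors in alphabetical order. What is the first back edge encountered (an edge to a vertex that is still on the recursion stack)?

j→o

DFS from q (visiting neighbors in alphabetical order); mark gray on enter, black on exit:
q gray
  o gray
    k gray
    k black
    n gray
      i gray
        m gray
          r gray
            r→k: k black — skip
          r black
        m black
        i→r: r black — skip
      i black
      j gray
        j→k: k black — skip
        j→m: m black — skip
        j→o: o is gray → back edge
First back edge: j → o.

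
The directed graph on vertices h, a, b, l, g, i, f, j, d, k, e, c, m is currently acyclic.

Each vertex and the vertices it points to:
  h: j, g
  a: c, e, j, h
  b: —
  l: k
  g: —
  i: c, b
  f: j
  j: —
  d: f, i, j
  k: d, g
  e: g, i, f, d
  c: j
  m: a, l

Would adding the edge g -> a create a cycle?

Adding g→a creates a cycle iff a can already reach g.
Path from a: a → e → g.
So a → … → g → a is a cycle.

Yes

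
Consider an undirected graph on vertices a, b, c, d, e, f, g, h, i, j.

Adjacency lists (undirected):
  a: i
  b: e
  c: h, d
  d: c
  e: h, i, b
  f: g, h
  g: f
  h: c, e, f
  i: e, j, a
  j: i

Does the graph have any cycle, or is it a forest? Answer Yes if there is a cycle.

No

DFS, tracking each vertex's parent; an edge to a visited non-parent vertex closes a cycle.
Start from c:
visit c (parent –)
  visit h (parent c)
    h–c: parent, skip
    visit e (parent h)
      e–h: parent, skip
      visit i (parent e)
        i–e: parent, skip
        visit j (parent i)
          j–i: parent, skip
        visit a (parent i)
          a–i: parent, skip
      visit b (parent e)
        b–e: parent, skip
    visit f (parent h)
      visit g (parent f)
        g–f: parent, skip
      f–h: parent, skip
  visit d (parent c)
    d–c: parent, skip
No non-parent visited neighbor found — the graph is a forest.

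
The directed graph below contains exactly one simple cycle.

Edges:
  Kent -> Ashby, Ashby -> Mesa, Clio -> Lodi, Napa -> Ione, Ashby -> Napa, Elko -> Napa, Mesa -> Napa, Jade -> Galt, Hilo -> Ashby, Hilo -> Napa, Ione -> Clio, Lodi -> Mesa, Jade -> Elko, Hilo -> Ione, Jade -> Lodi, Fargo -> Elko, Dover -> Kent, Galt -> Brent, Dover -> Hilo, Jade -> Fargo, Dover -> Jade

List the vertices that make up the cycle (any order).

Clio, Ione, Lodi, Mesa, Napa

DFS with gray/black marking from Ione:
Ione gray
  Clio gray
    Lodi gray
      Mesa gray
        Napa gray
          Napa→Ione: Ione is gray → back edge
Back edge closes the cycle Ione → Clio → Lodi → Mesa → Napa → Ione; its vertices are {Clio, Ione, Lodi, Mesa, Napa}.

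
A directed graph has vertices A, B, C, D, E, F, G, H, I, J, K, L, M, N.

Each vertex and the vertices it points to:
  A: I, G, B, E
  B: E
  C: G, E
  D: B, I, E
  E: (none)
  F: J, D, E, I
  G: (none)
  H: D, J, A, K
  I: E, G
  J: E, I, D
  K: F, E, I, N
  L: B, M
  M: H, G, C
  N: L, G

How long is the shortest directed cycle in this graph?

5

For each vertex v, BFS finds the shortest path from v back to v.
The shortest such closed walk is L → M → H → K → N → L, length 5.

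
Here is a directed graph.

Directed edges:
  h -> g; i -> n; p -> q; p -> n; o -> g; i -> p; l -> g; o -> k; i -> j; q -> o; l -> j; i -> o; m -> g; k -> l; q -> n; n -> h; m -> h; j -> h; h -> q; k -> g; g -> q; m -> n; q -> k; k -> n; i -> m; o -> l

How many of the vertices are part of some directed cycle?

8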